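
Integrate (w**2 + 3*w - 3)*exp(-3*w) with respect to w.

(-9*w**2 - 33*w + 16)*exp(-3*w)/27 + C

Use integration by parts with u = w**2 + 3*w - 3, dv = exp(-3*w) dw, so v = -exp(-3*w)/3.
Apply parts 2 times (tabular method): alternate signs, differentiate u down to 0, integrate dv up.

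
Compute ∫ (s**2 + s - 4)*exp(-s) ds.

(-s**2 - 3*s + 1)*exp(-s) + C

Use integration by parts with u = s**2 + s - 4, dv = exp(-s) ds, so v = -exp(-s).
Apply parts 2 times (tabular method): alternate signs, differentiate u down to 0, integrate dv up.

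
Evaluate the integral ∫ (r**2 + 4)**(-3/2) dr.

Substitute r = 2·tan(θ), so dr = 2·sec(θ)^2 dθ and the radical becomes sqrt(r**2 + 4) = 2·sec(θ) by the Pythagorean identity.
Integrate the resulting trig expression in θ, then back-substitute tan(θ) = r/2, sec(θ) = sqrt(r**2 + 4)/2 (absorbing any constant into C).

r/(4*sqrt(r**2 + 4)) + C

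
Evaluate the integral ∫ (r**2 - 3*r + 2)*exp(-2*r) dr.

(-r**2 + 2*r - 1)*exp(-2*r)/2 + C

Use integration by parts with u = r**2 - 3*r + 2, dv = exp(-2*r) dr, so v = -exp(-2*r)/2.
Apply parts 2 times (tabular method): alternate signs, differentiate u down to 0, integrate dv up.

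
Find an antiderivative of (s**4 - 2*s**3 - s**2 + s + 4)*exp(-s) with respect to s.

(-s**4 - 2*s**3 - 5*s**2 - 11*s - 15)*exp(-s) + C

Use integration by parts with u = s**4 - 2*s**3 - s**2 + s + 4, dv = exp(-s) ds, so v = -exp(-s).
Apply parts 4 times (tabular method): alternate signs, differentiate u down to 0, integrate dv up.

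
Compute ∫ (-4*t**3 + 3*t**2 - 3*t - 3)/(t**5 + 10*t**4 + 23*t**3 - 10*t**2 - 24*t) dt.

log(t)/8 - log(t - 1)/10 + 7*log(t + 1)/30 - 313*log(t + 4)/120 + 47*log(t + 6)/20 + C

Factor the denominator: t*(t - 1)*(t + 1)*(t + 4)*(t + 6).
Partial-fraction decomposition: 47/(20*(t + 6)) - 313/(120*(t + 4)) + 7/(30*(t + 1)) - 1/(10*(t - 1)) + 1/(8*t).
Integrate each term: A/(t−a) contributes A·log|t−a|.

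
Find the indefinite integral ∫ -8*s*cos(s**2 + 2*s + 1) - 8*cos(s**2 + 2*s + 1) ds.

Let u = s**2 + 2*s + 1, so du = (2*s + 2) ds.
Rewriting, the integral becomes -4·∫ cos(u) du = -4·sin(u).
Substituting back, u = s**2 + 2*s + 1.

-4*sin(s**2 + 2*s + 1) + C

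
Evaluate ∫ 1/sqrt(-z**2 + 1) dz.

Substitute z = sin(θ), so dz = cos(θ) dθ and the radical becomes sqrt(-z**2 + 1) = cos(θ) by the Pythagorean identity.
Integrate the resulting trig expression in θ, then back-substitute θ = asin(z), sin(θ) = z, cos(θ) = sqrt(-z**2 + 1) (absorbing any constant into C).

asin(z) + C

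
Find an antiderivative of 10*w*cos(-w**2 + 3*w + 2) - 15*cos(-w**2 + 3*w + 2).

Let u = w**2 - 3*w - 2, so du = (2*w - 3) dw.
Rewriting, the integral becomes 5·∫ cos(u) du = 5·sin(u).
Substituting back, u = w**2 - 3*w - 2.

-5*sin(-w**2 + 3*w + 2) + C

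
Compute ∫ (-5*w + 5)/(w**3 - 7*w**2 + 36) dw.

Factor the denominator: (w - 6)*(w - 3)*(w + 2).
Partial-fraction decomposition: 3/(8*(w + 2)) + 2/(3*(w - 3)) - 25/(24*(w - 6)).
Integrate each term: A/(w−a) contributes A·log|w−a|.

-25*log(w - 6)/24 + 2*log(w - 3)/3 + 3*log(w + 2)/8 + C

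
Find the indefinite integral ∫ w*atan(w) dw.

w**2*atan(w)/2 - w/2 + atan(w)/2 + C

Use integration by parts with u = arctan(w), dv = w dw.
Then du = 1/(w**2 + 1) dw.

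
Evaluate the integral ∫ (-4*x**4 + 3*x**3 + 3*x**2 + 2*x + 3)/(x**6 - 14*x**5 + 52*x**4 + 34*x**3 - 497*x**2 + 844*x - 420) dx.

-8411*log(x - 7)/3000 + 679*log(x - 5)/192 - 64*log(x - 2)/75 + 7*log(x - 1)/96 + 381*log(x + 3)/8000 + 7/(25*x - 50) + C

Factor the denominator: (x - 7)*(x - 5)*(x - 2)**2*(x - 1)*(x + 3).
Partial-fraction decomposition: 381/(8000*(x + 3)) + 7/(96*(x - 1)) - 64/(75*(x - 2)) - 7/(25*(x - 2)**2) + 679/(192*(x - 5)) - 8411/(3000*(x - 7)).
Integrate each term; A/(x−a) gives A·log|x−a|; A/(x−a)² gives −A/(x−a).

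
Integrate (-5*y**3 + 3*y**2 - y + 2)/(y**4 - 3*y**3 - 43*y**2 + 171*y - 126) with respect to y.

-976*log(y - 6)/195 + 109*log(y - 3)/60 - log(y - 1)/80 - 1871*log(y + 7)/1040 + C

Factor the denominator: (y - 6)*(y - 3)*(y - 1)*(y + 7).
Partial-fraction decomposition: -1871/(1040*(y + 7)) - 1/(80*(y - 1)) + 109/(60*(y - 3)) - 976/(195*(y - 6)).
Integrate each term: A/(y−a) contributes A·log|y−a|.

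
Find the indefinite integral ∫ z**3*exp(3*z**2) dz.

(3*z**2 - 1)*exp(3*z**2)/18 + C

Let u = z², du = 2z dz; rewrite as (1/2)∫ u^1·exp(3u) du.
Now integrate by parts 1 time.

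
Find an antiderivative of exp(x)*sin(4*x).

exp(x)*sin(4*x)/17 - 4*exp(x)*cos(4*x)/17 + C

Let I denote the integral. Integrate by parts with u = sin(4*x), dv = exp(x) dx, so v = exp(x): I = exp(x)*sin(4*x) − 4·∫ exp(x)*cos(4*x) dx.
Apply parts again with u = cos(4*x), dv = exp(x) dx: ∫ exp(x)*cos(4*x) dx = exp(x)*cos(4*x) + 4·I. Substituting back brings back I: I = exp(x)*sin(4*x) - 4*exp(x)*cos(4*x) − 16·I.
Solving for I: (1 + 16)·I equals the remaining terms, so I = (1/17)·(exp(x)*sin(4*x) - 4*exp(x)*cos(4*x)).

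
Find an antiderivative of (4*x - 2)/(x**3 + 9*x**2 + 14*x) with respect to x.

Factor the denominator: x*(x + 2)*(x + 7).
Partial-fraction decomposition: -6/(7*(x + 7)) + 1/(x + 2) - 1/(7*x).
Integrate each term: A/(x−a) contributes A·log|x−a|.

-log(x)/7 + log(x + 2) - 6*log(x + 7)/7 + C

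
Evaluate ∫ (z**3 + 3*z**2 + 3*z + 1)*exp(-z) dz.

(-z**3 - 6*z**2 - 15*z - 16)*exp(-z) + C

Use integration by parts with u = z**3 + 3*z**2 + 3*z + 1, dv = exp(-z) dz, so v = -exp(-z).
Apply parts 3 times (tabular method): alternate signs, differentiate u down to 0, integrate dv up.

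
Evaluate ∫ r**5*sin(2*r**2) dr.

Let u = r², du = 2r dr; rewrite as (1/2)∫ u^2·sin(2u) du.
Now integrate by parts 2 times.

-r**4*cos(2*r**2)/4 + r**2*sin(2*r**2)/4 + cos(2*r**2)/8 + C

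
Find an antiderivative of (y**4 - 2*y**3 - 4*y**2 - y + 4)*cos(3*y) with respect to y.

Use integration by parts with u = y**4 - 2*y**3 - 4*y**2 - y + 4, dv = cos(3*y) dy, so v = sin(3*y)/3.
Apply parts 4 times (tabular method): alternate signs, differentiate u down to 0, integrate dv up.

y**4*sin(3*y)/3 - 2*y**3*sin(3*y)/3 + 4*y**3*cos(3*y)/9 - 16*y**2*sin(3*y)/9 - 2*y**2*cos(3*y)/3 + y*sin(3*y)/9 - 32*y*cos(3*y)/27 + 140*sin(3*y)/81 + cos(3*y)/27 + C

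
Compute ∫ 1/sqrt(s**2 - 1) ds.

Substitute s = sec(θ), so ds = sec(θ)*tan(θ) dθ and the radical becomes sqrt(s**2 - 1) = tan(θ) by the Pythagorean identity.
Integrate the resulting trig expression in θ, then back-substitute sec(θ) = s, tan(θ) = sqrt(s**2 - 1) (absorbing any constant into C).

log(s + sqrt(s**2 - 1)) + C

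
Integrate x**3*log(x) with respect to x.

x**4*log(x)/4 - x**4/16 + C

Use integration by parts with u = log(x), dv = x**3 dx.
Then du = 1/x dx and v = x**4/4.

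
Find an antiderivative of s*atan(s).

s**2*atan(s)/2 - s/2 + atan(s)/2 + C

Use integration by parts with u = arctan(s), dv = s ds.
Then du = 1/(s**2 + 1) ds.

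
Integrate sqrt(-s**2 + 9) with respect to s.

s*sqrt(-s**2 + 9)/2 + 9*asin(s/3)/2 + C

Substitute s = 3·sin(θ), so ds = 3·cos(θ) dθ and the radical becomes sqrt(-s**2 + 9) = 3·cos(θ) by the Pythagorean identity.
Integrate the resulting trig expression in θ, then back-substitute θ = asin(s/3), sin(θ) = s/3, cos(θ) = sqrt(-s**2 + 9)/3 (absorbing any constant into C).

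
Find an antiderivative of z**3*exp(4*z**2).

Let u = z², du = 2z dz; rewrite as (1/2)∫ u^1·exp(4u) du.
Now integrate by parts 1 time.

(4*z**2 - 1)*exp(4*z**2)/32 + C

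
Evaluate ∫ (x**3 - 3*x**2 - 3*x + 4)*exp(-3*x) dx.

(-9*x**3 + 18*x**2 + 39*x - 23)*exp(-3*x)/27 + C

Use integration by parts with u = x**3 - 3*x**2 - 3*x + 4, dv = exp(-3*x) dx, so v = -exp(-3*x)/3.
Apply parts 3 times (tabular method): alternate signs, differentiate u down to 0, integrate dv up.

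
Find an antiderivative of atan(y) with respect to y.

y*atan(y) - log(y**2 + 1)/2 + C

Use integration by parts with u = arctan(y), dv = dy.
Then du = 1/(y**2 + 1) dy.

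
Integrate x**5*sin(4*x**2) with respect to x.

-x**4*cos(4*x**2)/8 + x**2*sin(4*x**2)/16 + cos(4*x**2)/64 + C

Let u = x², du = 2x dx; rewrite as (1/2)∫ u^2·sin(4u) du.
Now integrate by parts 2 times.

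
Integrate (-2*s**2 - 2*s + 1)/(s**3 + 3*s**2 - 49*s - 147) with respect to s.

-111*log(s - 7)/140 + 11*log(s + 3)/40 - 83*log(s + 7)/56 + C

Factor the denominator: (s - 7)*(s + 3)*(s + 7).
Partial-fraction decomposition: -83/(56*(s + 7)) + 11/(40*(s + 3)) - 111/(140*(s - 7)).
Integrate each term: A/(s−a) contributes A·log|s−a|.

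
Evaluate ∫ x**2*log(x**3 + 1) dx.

x**3*log(x**3 + 1)/3 - x**3/3 + log(x**3 + 1)/3 + C

Let u = x**3 + 1, so du = (3*x**2) dx.
The integral becomes (1/3)·∫ log(u) du; integrate by parts with u′=log(u), dv′=du.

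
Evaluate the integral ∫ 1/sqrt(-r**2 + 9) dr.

asin(r/3) + C

Substitute r = 3·sin(θ), so dr = 3·cos(θ) dθ and the radical becomes sqrt(-r**2 + 9) = 3·cos(θ) by the Pythagorean identity.
Integrate the resulting trig expression in θ, then back-substitute θ = asin(r/3), sin(θ) = r/3, cos(θ) = sqrt(-r**2 + 9)/3 (absorbing any constant into C).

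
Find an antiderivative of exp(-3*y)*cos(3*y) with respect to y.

exp(-3*y)*sin(3*y)/6 - exp(-3*y)*cos(3*y)/6 + C

Let I denote the integral. Integrate by parts with u = cos(3*y), dv = exp(-3*y) dy, so v = -exp(-3*y)/3: I = -exp(-3*y)*cos(3*y)/3 − ∫ exp(-3*y)*sin(3*y) dy.
Apply parts again with u = sin(3*y), dv = exp(-3*y) dy: ∫ exp(-3*y)*sin(3*y) dy = -exp(-3*y)*sin(3*y)/3 + I. Substituting back brings back I: I = exp(-3*y)*sin(3*y)/3 - exp(-3*y)*cos(3*y)/3 − I.
Solving for I: (1 + 1)·I equals the remaining terms, so I = (1/2)·(exp(-3*y)*sin(3*y)/3 - exp(-3*y)*cos(3*y)/3).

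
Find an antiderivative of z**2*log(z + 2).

Use integration by parts with u = log(z + 2), dv = z**2 dz.
Then du = 1/(z + 2) dz and v = z**3/3.

z**3*log(z + 2)/3 - z**3/9 + z**2/3 - 4*z/3 + 8*log(z + 2)/3 + C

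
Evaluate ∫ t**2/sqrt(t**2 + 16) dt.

t*sqrt(t**2 + 16)/2 - 8*log(t + sqrt(t**2 + 16)) + C

Substitute t = 4·tan(θ), so dt = 4·sec(θ)^2 dθ and the radical becomes sqrt(t**2 + 16) = 4·sec(θ) by the Pythagorean identity.
Integrate the resulting trig expression in θ, then back-substitute tan(θ) = t/4, sec(θ) = sqrt(t**2 + 16)/4 (absorbing any constant into C).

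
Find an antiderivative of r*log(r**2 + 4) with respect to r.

Let u = r**2 + 4, so du = (2*r) dr.
The integral becomes (1/2)·∫ log(u) du; integrate by parts with u′=log(u), dv′=du.

r**2*log(r**2 + 4)/2 - r**2/2 + 2*log(r**2 + 4) + C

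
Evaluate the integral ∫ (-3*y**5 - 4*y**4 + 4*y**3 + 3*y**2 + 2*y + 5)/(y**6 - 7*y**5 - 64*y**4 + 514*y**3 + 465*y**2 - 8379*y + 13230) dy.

-58487*log(y - 7)/2688 + 27523*log(y - 6)/1287 - 221281*log(y - 3)/115200 + 6445*log(y + 5)/16896 - 39583*log(y + 7)/36400 + 907/(960*y - 2880) + C

Factor the denominator: (y - 7)*(y - 6)*(y - 3)**2*(y + 5)*(y + 7).
Partial-fraction decomposition: -39583/(36400*(y + 7)) + 6445/(16896*(y + 5)) - 221281/(115200*(y - 3)) - 907/(960*(y - 3)**2) + 27523/(1287*(y - 6)) - 58487/(2688*(y - 7)).
Integrate each term; A/(y−a) gives A·log|y−a|; A/(y−a)² gives −A/(y−a).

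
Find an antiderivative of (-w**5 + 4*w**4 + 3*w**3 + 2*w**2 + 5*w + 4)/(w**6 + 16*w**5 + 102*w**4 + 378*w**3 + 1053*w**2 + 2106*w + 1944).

Factor the denominator: (w + 3)**2*(w + 4)*(w + 6)*(w**2 + 9).
Partial-fraction decomposition: (308*w - 2787)/(4050*(w**2 + 9)) - 6179/(405*(w + 6)) + 936/(25*(w + 4)) - 628/(27*(w + 3)) + 493/(54*(w + 3)**2).
Integrate each term; A/(w−a) gives A·log|w−a|; the (Bw+D)/(w²+p²) term gives a log and an atan.

-628*log(w + 3)/27 + 936*log(w + 4)/25 - 6179*log(w + 6)/405 + 77*log(w**2 + 9)/2025 - 929*atan(w/3)/4050 - 493/(54*w + 162) + C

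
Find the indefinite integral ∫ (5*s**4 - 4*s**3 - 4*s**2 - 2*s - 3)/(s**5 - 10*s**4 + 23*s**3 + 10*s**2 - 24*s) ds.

log(s)/8 + 1819*log(s - 6)/140 - 949*log(s - 4)/120 - 4*log(s - 1)/15 + 2*log(s + 1)/35 + C

Factor the denominator: s*(s - 6)*(s - 4)*(s - 1)*(s + 1).
Partial-fraction decomposition: 2/(35*(s + 1)) - 4/(15*(s - 1)) - 949/(120*(s - 4)) + 1819/(140*(s - 6)) + 1/(8*s).
Integrate each term: A/(s−a) contributes A·log|s−a|.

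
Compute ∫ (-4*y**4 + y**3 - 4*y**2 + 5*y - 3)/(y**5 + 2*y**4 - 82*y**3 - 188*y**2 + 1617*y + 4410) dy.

Factor the denominator: (y - 7)*(y - 6)*(y + 3)*(y + 5)*(y + 7).
Partial-fraction decomposition: -10181/(1456*(y + 7)) + 2753/(528*(y + 5)) - 9/(16*(y + 3)) + 565/(143*(y - 6)) - 1885/(336*(y - 7)).
Integrate each term: A/(y−a) contributes A·log|y−a|.

-1885*log(y - 7)/336 + 565*log(y - 6)/143 - 9*log(y + 3)/16 + 2753*log(y + 5)/528 - 10181*log(y + 7)/1456 + C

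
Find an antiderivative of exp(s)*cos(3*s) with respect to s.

3*exp(s)*sin(3*s)/10 + exp(s)*cos(3*s)/10 + C

Let I denote the integral. Integrate by parts with u = cos(3*s), dv = exp(s) ds, so v = exp(s): I = exp(s)*cos(3*s) + 3·∫ exp(s)*sin(3*s) ds.
Apply parts again with u = sin(3*s), dv = exp(s) ds: ∫ exp(s)*sin(3*s) ds = exp(s)*sin(3*s) − 3·I. Substituting back brings back I: I = 3*exp(s)*sin(3*s) + exp(s)*cos(3*s) − 9·I.
Solving for I: (1 + 9)·I equals the remaining terms, so I = (1/10)·(3*exp(s)*sin(3*s) + exp(s)*cos(3*s)).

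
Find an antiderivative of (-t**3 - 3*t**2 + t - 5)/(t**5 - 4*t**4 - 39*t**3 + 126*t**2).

Factor the denominator: t**2*(t - 7)*(t - 3)*(t + 6).
Partial-fraction decomposition: 97/(4212*(t + 6)) + 14/(81*(t - 3)) - 122/(637*(t - 7)) - 23/(5292*t) - 5/(126*t**2).
Integrate each term; A/(t−a) gives A·log|t−a|; A/(t−a)² gives −A/(t−a).

-23*log(t)/5292 - 122*log(t - 7)/637 + 14*log(t - 3)/81 + 97*log(t + 6)/4212 + 5/(126*t) + C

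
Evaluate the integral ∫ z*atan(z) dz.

Use integration by parts with u = arctan(z), dv = z dz.
Then du = 1/(z**2 + 1) dz.

z**2*atan(z)/2 - z/2 + atan(z)/2 + C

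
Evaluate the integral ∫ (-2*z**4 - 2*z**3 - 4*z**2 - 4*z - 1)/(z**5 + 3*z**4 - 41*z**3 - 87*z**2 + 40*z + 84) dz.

-3193*log(z - 6)/3640 + 13*log(z - 1)/240 - log(z + 1)/84 + 5*log(z + 2)/24 - 857*log(z + 7)/624 + C

Factor the denominator: (z - 6)*(z - 1)*(z + 1)*(z + 2)*(z + 7).
Partial-fraction decomposition: -857/(624*(z + 7)) + 5/(24*(z + 2)) - 1/(84*(z + 1)) + 13/(240*(z - 1)) - 3193/(3640*(z - 6)).
Integrate each term: A/(z−a) contributes A·log|z−a|.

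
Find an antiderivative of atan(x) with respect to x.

Use integration by parts with u = arctan(x), dv = dx.
Then du = 1/(x**2 + 1) dx.

x*atan(x) - log(x**2 + 1)/2 + C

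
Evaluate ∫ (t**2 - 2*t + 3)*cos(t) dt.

t**2*sin(t) - 2*t*sin(t) + 2*t*cos(t) + sin(t) - 2*cos(t) + C

Use integration by parts with u = t**2 - 2*t + 3, dv = cos(t) dt, so v = sin(t).
Apply parts 2 times (tabular method): alternate signs, differentiate u down to 0, integrate dv up.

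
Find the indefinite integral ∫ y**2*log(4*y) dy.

y**3*(log(y) + 2*log(2))/3 - y**3/9 + C

Use integration by parts with u = log(4*y), dv = y**2 dy.
Then du = 1/y dy and v = y**3/3.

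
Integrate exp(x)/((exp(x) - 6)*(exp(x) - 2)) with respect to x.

log(exp(x) - 6)/4 - log(exp(x) - 2)/4 + C

Let u = e^x, du = e^x dx.
The integral becomes ∫ du/((u-2)(u-6)); decompose into partial fractions.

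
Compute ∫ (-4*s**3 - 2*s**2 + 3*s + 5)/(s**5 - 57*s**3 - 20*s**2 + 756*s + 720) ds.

-913*log(s - 6)/840 + 265*log(s - 5)/297 + 2*log(s + 1)/315 - 217*log(s + 4)/540 + 779*log(s + 6)/1320 + C

Factor the denominator: (s - 6)*(s - 5)*(s + 1)*(s + 4)*(s + 6).
Partial-fraction decomposition: 779/(1320*(s + 6)) - 217/(540*(s + 4)) + 2/(315*(s + 1)) + 265/(297*(s - 5)) - 913/(840*(s - 6)).
Integrate each term: A/(s−a) contributes A·log|s−a|.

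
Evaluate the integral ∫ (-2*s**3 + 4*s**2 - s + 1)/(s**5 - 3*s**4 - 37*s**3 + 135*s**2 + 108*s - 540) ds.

Factor the denominator: (s - 5)*(s - 3)**2*(s + 2)*(s + 6).
Partial-fraction decomposition: 53/(324*(s + 6)) - 1/(20*(s + 2)) + 313/(810*(s - 3)) + 2/(9*(s - 3)**2) - 1/(2*(s - 5)).
Integrate each term; A/(s−a) gives A·log|s−a|; A/(s−a)² gives −A/(s−a).

-log(s - 5)/2 + 313*log(s - 3)/810 - log(s + 2)/20 + 53*log(s + 6)/324 - 2/(9*s - 27) + C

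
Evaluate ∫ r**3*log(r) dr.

r**4*log(r)/4 - r**4/16 + C

Use integration by parts with u = log(r), dv = r**3 dr.
Then du = 1/r dr and v = r**4/4.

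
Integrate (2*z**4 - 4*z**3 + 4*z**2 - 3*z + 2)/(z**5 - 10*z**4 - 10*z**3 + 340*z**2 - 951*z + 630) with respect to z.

3607*log(z - 7)/624 - 837*log(z - 5)/176 + 83*log(z - 3)/144 - log(z - 1)/336 + 3620*log(z + 6)/9009 + C

Factor the denominator: (z - 7)*(z - 5)*(z - 3)*(z - 1)*(z + 6).
Partial-fraction decomposition: 3620/(9009*(z + 6)) - 1/(336*(z - 1)) + 83/(144*(z - 3)) - 837/(176*(z - 5)) + 3607/(624*(z - 7)).
Integrate each term: A/(z−a) contributes A·log|z−a|.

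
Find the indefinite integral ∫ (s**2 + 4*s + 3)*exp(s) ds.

(s**2 + 2*s + 1)*exp(s) + C

Use integration by parts with u = s**2 + 4*s + 3, dv = exp(s) ds, so v = exp(s).
Apply parts 2 times (tabular method): alternate signs, differentiate u down to 0, integrate dv up.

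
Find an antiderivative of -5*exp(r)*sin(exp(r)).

5*cos(exp(r)) + C

Let u = exp(r), so du = (exp(r)) dr.
Rewriting, the integral becomes -5·∫ sin(u) du = -5·-cos(u).
Substituting back, u = exp(r).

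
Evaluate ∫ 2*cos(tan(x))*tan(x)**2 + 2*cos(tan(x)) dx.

2*sin(tan(x)) + C

Let u = tan(x), so du = (tan(x)**2 + 1) dx.
Rewriting, the integral becomes 2·∫ cos(u) du = 2·sin(u).
Substituting back, u = tan(x).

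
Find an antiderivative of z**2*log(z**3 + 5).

Let u = z**3 + 5, so du = (3*z**2) dz.
The integral becomes (1/3)·∫ log(u) du; integrate by parts with u′=log(u), dv′=du.

z**3*log(z**3 + 5)/3 - z**3/3 + 5*log(z**3 + 5)/3 + C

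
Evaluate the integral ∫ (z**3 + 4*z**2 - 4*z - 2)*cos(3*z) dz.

z**3*sin(3*z)/3 + 4*z**2*sin(3*z)/3 + z**2*cos(3*z)/3 - 14*z*sin(3*z)/9 + 8*z*cos(3*z)/9 - 26*sin(3*z)/27 - 14*cos(3*z)/27 + C

Use integration by parts with u = z**3 + 4*z**2 - 4*z - 2, dv = cos(3*z) dz, so v = sin(3*z)/3.
Apply parts 3 times (tabular method): alternate signs, differentiate u down to 0, integrate dv up.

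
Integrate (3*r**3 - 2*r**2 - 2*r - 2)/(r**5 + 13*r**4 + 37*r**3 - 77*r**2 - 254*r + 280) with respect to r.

5*log(r - 2)/189 + log(r - 1)/80 - 109*log(r + 4)/45 + 139*log(r + 5)/28 - 1115*log(r + 7)/432 + C

Factor the denominator: (r - 2)*(r - 1)*(r + 4)*(r + 5)*(r + 7).
Partial-fraction decomposition: -1115/(432*(r + 7)) + 139/(28*(r + 5)) - 109/(45*(r + 4)) + 1/(80*(r - 1)) + 5/(189*(r - 2)).
Integrate each term: A/(r−a) contributes A·log|r−a|.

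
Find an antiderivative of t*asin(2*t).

t**2*asin(2*t)/2 + t*sqrt(-4*t**2 + 1)/8 - asin(2*t)/16 + C

Use integration by parts with u = arcsin(2*t), dv = t dt.
Then du = 2/sqrt(-4*t**2 + 1) dt.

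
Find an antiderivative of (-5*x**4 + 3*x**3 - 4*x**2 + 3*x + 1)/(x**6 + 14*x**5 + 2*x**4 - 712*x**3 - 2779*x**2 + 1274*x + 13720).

Factor the denominator: (x - 7)*(x - 2)*(x + 4)*(x + 5)*(x + 7)**2.
Partial-fraction decomposition: -96080/(11907*(x + 7)) - 6625/(378*(x + 7)**2) + 1807/(168*(x + 5)) - 1547/(594*(x + 4)) + 13/(3402*(x - 2)) - 1115/(12936*(x - 7)).
Integrate each term; A/(x−a) gives A·log|x−a|; A/(x−a)² gives −A/(x−a).

-1115*log(x - 7)/12936 + 13*log(x - 2)/3402 - 1547*log(x + 4)/594 + 1807*log(x + 5)/168 - 96080*log(x + 7)/11907 + 6625/(378*x + 2646) + C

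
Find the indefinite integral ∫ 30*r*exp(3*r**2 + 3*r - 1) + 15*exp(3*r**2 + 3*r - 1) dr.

Let u = 3*r**2 + 3*r - 1, so du = (6*r + 3) dr.
Rewriting, the integral becomes 5·∫ e^u du = 5·e^u.
Substituting back, u = 3*r**2 + 3*r - 1.

5*exp(3*r**2 + 3*r - 1) + C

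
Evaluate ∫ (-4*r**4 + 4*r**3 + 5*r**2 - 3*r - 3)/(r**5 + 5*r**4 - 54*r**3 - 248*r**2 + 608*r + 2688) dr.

-4161*log(r - 6)/2600 + 703*log(r - 4)/1408 + 52081*log(r + 4)/9600 - 3571*log(r + 7)/429 + 397/(80*r + 320) + C

Factor the denominator: (r - 6)*(r - 4)*(r + 4)**2*(r + 7).
Partial-fraction decomposition: -3571/(429*(r + 7)) + 52081/(9600*(r + 4)) - 397/(80*(r + 4)**2) + 703/(1408*(r - 4)) - 4161/(2600*(r - 6)).
Integrate each term; A/(r−a) gives A·log|r−a|; A/(r−a)² gives −A/(r−a).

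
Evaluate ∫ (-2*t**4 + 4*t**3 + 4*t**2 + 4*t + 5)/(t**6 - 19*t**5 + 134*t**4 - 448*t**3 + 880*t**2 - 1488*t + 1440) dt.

Factor the denominator: (t - 6)**2*(t - 5)*(t - 2)*(t**2 + 4).
Partial-fraction decomposition: -(55*t - 102)/(1856*(t**2 + 4)) - 29/(384*(t - 2)) - 625/(87*(t - 5)) + 933/(128*(t - 6)) - 311/(32*(t - 6)**2).
Integrate each term; A/(t−a) gives A·log|t−a|; the (Bt+D)/(t²+p²) term gives a log and an atan.

933*log(t - 6)/128 - 625*log(t - 5)/87 - 29*log(t - 2)/384 - 55*log(t**2 + 4)/3712 + 51*atan(t/2)/1856 + 311/(32*t - 192) + C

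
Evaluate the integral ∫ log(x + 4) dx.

Use integration by parts with u = log(x + 4), dv = dx.
Then du = 1/(x + 4) dx and v = x.

x*log(x + 4) - x + 4*log(x + 4) + C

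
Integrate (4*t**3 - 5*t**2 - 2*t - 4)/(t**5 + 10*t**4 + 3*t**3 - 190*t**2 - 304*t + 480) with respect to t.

41*log(t - 4)/540 + log(t - 1)/90 - 83*log(t + 4)/20 + 619*log(t + 5)/54 - 37*log(t + 6)/5 + C

Factor the denominator: (t - 4)*(t - 1)*(t + 4)*(t + 5)*(t + 6).
Partial-fraction decomposition: -37/(5*(t + 6)) + 619/(54*(t + 5)) - 83/(20*(t + 4)) + 1/(90*(t - 1)) + 41/(540*(t - 4)).
Integrate each term: A/(t−a) contributes A·log|t−a|.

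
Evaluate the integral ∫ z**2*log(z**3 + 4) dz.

z**3*log(z**3 + 4)/3 - z**3/3 + 4*log(z**3 + 4)/3 + C

Let u = z**3 + 4, so du = (3*z**2) dz.
The integral becomes (1/3)·∫ log(u) du; integrate by parts with u′=log(u), dv′=du.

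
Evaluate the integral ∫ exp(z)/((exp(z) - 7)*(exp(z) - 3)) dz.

Let u = e^z, du = e^z dz.
The integral becomes ∫ du/((u-7)(u-3)); decompose into partial fractions.

log(exp(z) - 7)/4 - log(exp(z) - 3)/4 + C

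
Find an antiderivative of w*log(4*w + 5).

Use integration by parts with u = log(4*w + 5), dv = w dw.
Then du = 4/(4*w + 5) dw and v = w**2/2.

w**2*log(4*w + 5)/2 - w**2/4 + 5*w/8 - 25*log(4*w + 5)/32 + C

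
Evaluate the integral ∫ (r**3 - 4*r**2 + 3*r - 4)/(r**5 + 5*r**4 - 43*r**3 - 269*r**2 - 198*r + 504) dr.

41*log(r - 7)/2145 + log(r - 1)/210 - 19*log(r + 3)/30 + 72*log(r + 4)/55 - 191*log(r + 6)/273 + C

Factor the denominator: (r - 7)*(r - 1)*(r + 3)*(r + 4)*(r + 6).
Partial-fraction decomposition: -191/(273*(r + 6)) + 72/(55*(r + 4)) - 19/(30*(r + 3)) + 1/(210*(r - 1)) + 41/(2145*(r - 7)).
Integrate each term: A/(r−a) contributes A·log|r−a|.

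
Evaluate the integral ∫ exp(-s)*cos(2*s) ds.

2*exp(-s)*sin(2*s)/5 - exp(-s)*cos(2*s)/5 + C

Let I denote the integral. Integrate by parts with u = cos(2*s), dv = exp(-s) ds, so v = -exp(-s): I = -exp(-s)*cos(2*s) − 2·∫ exp(-s)*sin(2*s) ds.
Apply parts again with u = sin(2*s), dv = exp(-s) ds: ∫ exp(-s)*sin(2*s) ds = -exp(-s)*sin(2*s) + 2·I. Substituting back brings back I: I = 2*exp(-s)*sin(2*s) - exp(-s)*cos(2*s) − 4·I.
Solving for I: (1 + 4)·I equals the remaining terms, so I = (1/5)·(2*exp(-s)*sin(2*s) - exp(-s)*cos(2*s)).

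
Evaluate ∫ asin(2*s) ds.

s*asin(2*s) + sqrt(-4*s**2 + 1)/2 + C

Use integration by parts with u = arcsin(2*s), dv = ds.
Then du = 2/sqrt(-4*s**2 + 1) ds.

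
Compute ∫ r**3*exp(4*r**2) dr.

Let u = r², du = 2r dr; rewrite as (1/2)∫ u^1·exp(4u) du.
Now integrate by parts 1 time.

(4*r**2 - 1)*exp(4*r**2)/32 + C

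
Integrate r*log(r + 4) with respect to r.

Use integration by parts with u = log(r + 4), dv = r dr.
Then du = 1/(r + 4) dr and v = r**2/2.

r**2*log(r + 4)/2 - r**2/4 + 2*r - 8*log(r + 4) + C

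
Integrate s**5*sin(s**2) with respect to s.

Let u = s², du = 2s ds; rewrite as (1/2)∫ u^2·sin(1u) du.
Now integrate by parts 2 times.

-s**4*cos(s**2)/2 + s**2*sin(s**2) + cos(s**2) + C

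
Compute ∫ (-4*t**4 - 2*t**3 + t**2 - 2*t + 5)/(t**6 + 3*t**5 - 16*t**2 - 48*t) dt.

-5*log(t)/48 - 15*log(t - 2)/64 - 35*log(t + 2)/64 + 50*log(t + 3)/39 - 165*log(t**2 + 4)/832 - 81*atan(t/2)/208 + C

Factor the denominator: t*(t - 2)*(t + 2)*(t + 3)*(t**2 + 4).
Partial-fraction decomposition: -3*(55*t + 108)/(416*(t**2 + 4)) + 50/(39*(t + 3)) - 35/(64*(t + 2)) - 15/(64*(t - 2)) - 5/(48*t).
Integrate each term; A/(t−a) gives A·log|t−a|; the (Bt+D)/(t²+p²) term gives a log and an atan.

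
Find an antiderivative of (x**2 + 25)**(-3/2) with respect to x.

Substitute x = 5·tan(θ), so dx = 5·sec(θ)^2 dθ and the radical becomes sqrt(x**2 + 25) = 5·sec(θ) by the Pythagorean identity.
Integrate the resulting trig expression in θ, then back-substitute tan(θ) = x/5, sec(θ) = sqrt(x**2 + 25)/5 (absorbing any constant into C).

x/(25*sqrt(x**2 + 25)) + C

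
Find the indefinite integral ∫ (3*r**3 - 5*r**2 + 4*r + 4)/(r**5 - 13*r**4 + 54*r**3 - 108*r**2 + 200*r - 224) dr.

272*log(r - 7)/265 - 11*log(r - 4)/10 + log(r - 2)/5 - 67*log(r**2 + 4)/1060 - 49*atan(r/2)/530 + C

Factor the denominator: (r - 7)*(r - 4)*(r - 2)*(r**2 + 4).
Partial-fraction decomposition: -(67*r + 98)/(530*(r**2 + 4)) + 1/(5*(r - 2)) - 11/(10*(r - 4)) + 272/(265*(r - 7)).
Integrate each term; A/(r−a) gives A·log|r−a|; the (Br+D)/(r²+p²) term gives a log and an atan.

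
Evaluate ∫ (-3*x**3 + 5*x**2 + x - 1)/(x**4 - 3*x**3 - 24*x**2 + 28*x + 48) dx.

-463*log(x - 6)/280 + log(x - 2)/24 + 2*log(x + 1)/21 - 89*log(x + 4)/60 + C

Factor the denominator: (x - 6)*(x - 2)*(x + 1)*(x + 4).
Partial-fraction decomposition: -89/(60*(x + 4)) + 2/(21*(x + 1)) + 1/(24*(x - 2)) - 463/(280*(x - 6)).
Integrate each term: A/(x−a) contributes A·log|x−a|.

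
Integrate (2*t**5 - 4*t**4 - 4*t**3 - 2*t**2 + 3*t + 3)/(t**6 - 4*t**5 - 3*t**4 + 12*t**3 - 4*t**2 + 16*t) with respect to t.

3*log(t)/16 + 751*log(t - 4)/816 + 31*log(t - 2)/80 + 107*log(t + 2)/240 + log(t**2 + 1)/34 + 37*atan(t)/85 + C

Factor the denominator: t*(t - 4)*(t - 2)*(t + 2)*(t**2 + 1).
Partial-fraction decomposition: (5*t + 37)/(85*(t**2 + 1)) + 107/(240*(t + 2)) + 31/(80*(t - 2)) + 751/(816*(t - 4)) + 3/(16*t).
Integrate each term; A/(t−a) gives A·log|t−a|; the (Bt+D)/(t²+p²) term gives a log and an atan.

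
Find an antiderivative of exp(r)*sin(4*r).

Let I denote the integral. Integrate by parts with u = sin(4*r), dv = exp(r) dr, so v = exp(r): I = exp(r)*sin(4*r) − 4·∫ exp(r)*cos(4*r) dr.
Apply parts again with u = cos(4*r), dv = exp(r) dr: ∫ exp(r)*cos(4*r) dr = exp(r)*cos(4*r) + 4·I. Substituting back brings back I: I = exp(r)*sin(4*r) - 4*exp(r)*cos(4*r) − 16·I.
Solving for I: (1 + 16)·I equals the remaining terms, so I = (1/17)·(exp(r)*sin(4*r) - 4*exp(r)*cos(4*r)).

exp(r)*sin(4*r)/17 - 4*exp(r)*cos(4*r)/17 + C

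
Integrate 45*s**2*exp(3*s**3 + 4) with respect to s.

5*exp(3*s**3 + 4) + C

Let u = 3*s**3 + 4, so du = (9*s**2) ds.
Rewriting, the integral becomes 5·∫ e^u du = 5·e^u.
Substituting back, u = 3*s**3 + 4.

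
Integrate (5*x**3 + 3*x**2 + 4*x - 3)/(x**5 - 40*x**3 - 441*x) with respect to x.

log(x)/147 + 1887*log(x - 7)/5684 - 1599*log(x + 7)/5684 - 5*log(x**2 + 9)/174 + 41*atan(x/3)/174 + C

Factor the denominator: x*(x - 7)*(x + 7)*(x**2 + 9).
Partial-fraction decomposition: -(10*x - 123)/(174*(x**2 + 9)) - 1599/(5684*(x + 7)) + 1887/(5684*(x - 7)) + 1/(147*x).
Integrate each term; A/(x−a) gives A·log|x−a|; the (Bx+D)/(x²+p²) term gives a log and an atan.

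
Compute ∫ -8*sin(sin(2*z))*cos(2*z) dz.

Let u = sin(2*z), so du = (2*cos(2*z)) dz.
Rewriting, the integral becomes -4·∫ sin(u) du = -4·-cos(u).
Substituting back, u = sin(2*z).

4*cos(sin(2*z)) + C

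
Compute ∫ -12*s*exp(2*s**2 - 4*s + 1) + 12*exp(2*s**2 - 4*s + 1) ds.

-3*exp(2*s**2 - 4*s + 1) + C

Let u = 2*s**2 - 4*s + 1, so du = (4*s - 4) ds.
Rewriting, the integral becomes -3·∫ e^u du = -3·e^u.
Substituting back, u = 2*s**2 - 4*s + 1.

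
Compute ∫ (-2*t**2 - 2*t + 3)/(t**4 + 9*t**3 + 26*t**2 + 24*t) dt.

Factor the denominator: t*(t + 2)*(t + 3)*(t + 4).
Partial-fraction decomposition: 21/(8*(t + 4)) - 3/(t + 3) + 1/(4*(t + 2)) + 1/(8*t).
Integrate each term: A/(t−a) contributes A·log|t−a|.

log(t)/8 + log(t + 2)/4 - 3*log(t + 3) + 21*log(t + 4)/8 + C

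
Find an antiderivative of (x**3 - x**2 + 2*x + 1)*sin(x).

-x**3*cos(x) + 3*x**2*sin(x) + x**2*cos(x) - 2*x*sin(x) + 4*x*cos(x) - 4*sin(x) - 3*cos(x) + C

Use integration by parts with u = x**3 - x**2 + 2*x + 1, dv = sin(x) dx, so v = -cos(x).
Apply parts 3 times (tabular method): alternate signs, differentiate u down to 0, integrate dv up.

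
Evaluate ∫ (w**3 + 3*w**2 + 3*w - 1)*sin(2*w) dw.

-w**3*cos(2*w)/2 + 3*w**2*sin(2*w)/4 - 3*w**2*cos(2*w)/2 + 3*w*sin(2*w)/2 - 3*w*cos(2*w)/4 + 3*sin(2*w)/8 + 5*cos(2*w)/4 + C

Use integration by parts with u = w**3 + 3*w**2 + 3*w - 1, dv = sin(2*w) dw, so v = -cos(2*w)/2.
Apply parts 3 times (tabular method): alternate signs, differentiate u down to 0, integrate dv up.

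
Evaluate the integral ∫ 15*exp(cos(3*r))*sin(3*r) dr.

-5*exp(cos(3*r)) + C

Let u = cos(3*r), so du = (-3*sin(3*r)) dr.
Rewriting, the integral becomes -5·∫ e^u du = -5·e^u.
Substituting back, u = cos(3*r).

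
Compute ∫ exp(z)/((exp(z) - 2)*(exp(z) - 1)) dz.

Let u = e^z, du = e^z dz.
The integral becomes ∫ du/((u-1)(u-2)); decompose into partial fractions.

log(exp(z) - 2) - log(exp(z) - 1) + C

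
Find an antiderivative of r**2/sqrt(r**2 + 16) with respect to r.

Substitute r = 4·tan(θ), so dr = 4·sec(θ)^2 dθ and the radical becomes sqrt(r**2 + 16) = 4·sec(θ) by the Pythagorean identity.
Integrate the resulting trig expression in θ, then back-substitute tan(θ) = r/4, sec(θ) = sqrt(r**2 + 16)/4 (absorbing any constant into C).

r*sqrt(r**2 + 16)/2 - 8*log(r + sqrt(r**2 + 16)) + C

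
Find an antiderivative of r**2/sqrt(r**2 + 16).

Substitute r = 4·tan(θ), so dr = 4·sec(θ)^2 dθ and the radical becomes sqrt(r**2 + 16) = 4·sec(θ) by the Pythagorean identity.
Integrate the resulting trig expression in θ, then back-substitute tan(θ) = r/4, sec(θ) = sqrt(r**2 + 16)/4 (absorbing any constant into C).

r*sqrt(r**2 + 16)/2 - 8*log(r + sqrt(r**2 + 16)) + C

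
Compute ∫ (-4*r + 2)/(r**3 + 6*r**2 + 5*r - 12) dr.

Factor the denominator: (r - 1)*(r + 3)*(r + 4).
Partial-fraction decomposition: 18/(5*(r + 4)) - 7/(2*(r + 3)) - 1/(10*(r - 1)).
Integrate each term: A/(r−a) contributes A·log|r−a|.

-log(r - 1)/10 - 7*log(r + 3)/2 + 18*log(r + 4)/5 + C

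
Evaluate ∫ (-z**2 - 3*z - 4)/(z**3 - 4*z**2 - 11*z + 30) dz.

-11*log(z - 5)/6 + 14*log(z - 2)/15 - log(z + 3)/10 + C

Factor the denominator: (z - 5)*(z - 2)*(z + 3).
Partial-fraction decomposition: -1/(10*(z + 3)) + 14/(15*(z - 2)) - 11/(6*(z - 5)).
Integrate each term: A/(z−a) contributes A·log|z−a|.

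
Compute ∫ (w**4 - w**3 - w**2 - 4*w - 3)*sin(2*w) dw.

Use integration by parts with u = w**4 - w**3 - w**2 - 4*w - 3, dv = sin(2*w) dw, so v = -cos(2*w)/2.
Apply parts 4 times (tabular method): alternate signs, differentiate u down to 0, integrate dv up.

-w**4*cos(2*w)/2 + w**3*sin(2*w) + w**3*cos(2*w)/2 - 3*w**2*sin(2*w)/4 + 2*w**2*cos(2*w) - 2*w*sin(2*w) + 5*w*cos(2*w)/4 - 5*sin(2*w)/8 + cos(2*w)/2 + C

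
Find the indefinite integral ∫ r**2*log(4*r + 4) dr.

Use integration by parts with u = log(4*r + 4), dv = r**2 dr.
Then du = 4/(4*r + 4) dr and v = r**3/3.

r**3*log(4*r + 4)/3 - r**3/9 + r**2/6 - r/3 + log(r + 1)/3 + C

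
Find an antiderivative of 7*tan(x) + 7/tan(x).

Let u = tan(x), so du = (tan(x)**2 + 1) dx.
Rewriting, the integral becomes 7·∫ 1/u du = 7·log(u).
Substituting back, u = tan(x).

7*log(tan(x)) + C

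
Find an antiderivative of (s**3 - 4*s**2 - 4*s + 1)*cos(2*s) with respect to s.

Use integration by parts with u = s**3 - 4*s**2 - 4*s + 1, dv = cos(2*s) ds, so v = sin(2*s)/2.
Apply parts 3 times (tabular method): alternate signs, differentiate u down to 0, integrate dv up.

s**3*sin(2*s)/2 - 2*s**2*sin(2*s) + 3*s**2*cos(2*s)/4 - 11*s*sin(2*s)/4 - 2*s*cos(2*s) + 3*sin(2*s)/2 - 11*cos(2*s)/8 + C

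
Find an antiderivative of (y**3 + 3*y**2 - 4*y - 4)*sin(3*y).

-y**3*cos(3*y)/3 + y**2*sin(3*y)/3 - y**2*cos(3*y) + 2*y*sin(3*y)/3 + 14*y*cos(3*y)/9 - 14*sin(3*y)/27 + 14*cos(3*y)/9 + C

Use integration by parts with u = y**3 + 3*y**2 - 4*y - 4, dv = sin(3*y) dy, so v = -cos(3*y)/3.
Apply parts 3 times (tabular method): alternate signs, differentiate u down to 0, integrate dv up.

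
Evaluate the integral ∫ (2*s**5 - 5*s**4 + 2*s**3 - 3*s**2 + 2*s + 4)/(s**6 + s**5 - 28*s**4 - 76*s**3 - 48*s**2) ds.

Factor the denominator: s**2*(s - 6)*(s + 1)*(s + 2)*(s + 4).
Partial-fraction decomposition: 877/(240*(s + 4)) - 43/(16*(s + 2)) + 10/(21*(s + 1)) + 2353/(5040*(s - 6)) + 13/(144*s) - 1/(12*s**2).
Integrate each term; A/(s−a) gives A·log|s−a|; A/(s−a)² gives −A/(s−a).

13*log(s)/144 + 2353*log(s - 6)/5040 + 10*log(s + 1)/21 - 43*log(s + 2)/16 + 877*log(s + 4)/240 + 1/(12*s) + C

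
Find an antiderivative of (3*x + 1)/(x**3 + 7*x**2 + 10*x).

log(x)/10 + 5*log(x + 2)/6 - 14*log(x + 5)/15 + C

Factor the denominator: x*(x + 2)*(x + 5).
Partial-fraction decomposition: -14/(15*(x + 5)) + 5/(6*(x + 2)) + 1/(10*x).
Integrate each term: A/(x−a) contributes A·log|x−a|.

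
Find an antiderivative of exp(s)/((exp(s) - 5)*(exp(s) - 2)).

log(exp(s) - 5)/3 - log(exp(s) - 2)/3 + C

Let u = e^s, du = e^s ds.
The integral becomes ∫ du/((u-2)(u-5)); decompose into partial fractions.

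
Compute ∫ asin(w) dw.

Use integration by parts with u = arcsin(w), dv = dw.
Then du = 1/sqrt(-w**2 + 1) dw.

w*asin(w) + sqrt(-w**2 + 1) + C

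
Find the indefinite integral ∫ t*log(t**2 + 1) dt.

t**2*log(t**2 + 1)/2 - t**2/2 + log(t**2 + 1)/2 + C

Let u = t**2 + 1, so du = (2*t) dt.
The integral becomes (1/2)·∫ log(u) du; integrate by parts with u′=log(u), dv′=du.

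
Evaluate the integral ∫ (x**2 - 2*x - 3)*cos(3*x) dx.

Use integration by parts with u = x**2 - 2*x - 3, dv = cos(3*x) dx, so v = sin(3*x)/3.
Apply parts 2 times (tabular method): alternate signs, differentiate u down to 0, integrate dv up.

x**2*sin(3*x)/3 - 2*x*sin(3*x)/3 + 2*x*cos(3*x)/9 - 29*sin(3*x)/27 - 2*cos(3*x)/9 + C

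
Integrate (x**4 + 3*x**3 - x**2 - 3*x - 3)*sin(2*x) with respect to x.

Use integration by parts with u = x**4 + 3*x**3 - x**2 - 3*x - 3, dv = sin(2*x) dx, so v = -cos(2*x)/2.
Apply parts 4 times (tabular method): alternate signs, differentiate u down to 0, integrate dv up.

-x**4*cos(2*x)/2 + x**3*sin(2*x) - 3*x**3*cos(2*x)/2 + 9*x**2*sin(2*x)/4 + 2*x**2*cos(2*x) - 2*x*sin(2*x) + 15*x*cos(2*x)/4 - 15*sin(2*x)/8 + cos(2*x)/2 + C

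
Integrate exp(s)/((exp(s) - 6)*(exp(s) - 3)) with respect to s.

log(exp(s) - 6)/3 - log(exp(s) - 3)/3 + C

Let u = e^s, du = e^s ds.
The integral becomes ∫ du/((u-3)(u-6)); decompose into partial fractions.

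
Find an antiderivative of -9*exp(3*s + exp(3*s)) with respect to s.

-3*exp(exp(3*s)) + C

Let u = exp(3*s), so du = (3*exp(3*s)) ds.
Rewriting, the integral becomes -3·∫ e^u du = -3·e^u.
Substituting back, u = exp(3*s).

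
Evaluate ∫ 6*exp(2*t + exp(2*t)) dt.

3*exp(exp(2*t)) + C

Let u = exp(2*t), so du = (2*exp(2*t)) dt.
Rewriting, the integral becomes 3·∫ e^u du = 3·e^u.
Substituting back, u = exp(2*t).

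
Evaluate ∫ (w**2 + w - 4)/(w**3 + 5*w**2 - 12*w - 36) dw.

8*log(w - 3)/45 + log(w + 2)/10 + 13*log(w + 6)/18 + C

Factor the denominator: (w - 3)*(w + 2)*(w + 6).
Partial-fraction decomposition: 13/(18*(w + 6)) + 1/(10*(w + 2)) + 8/(45*(w - 3)).
Integrate each term: A/(w−a) contributes A·log|w−a|.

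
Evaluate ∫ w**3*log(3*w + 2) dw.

w**4*log(3*w + 2)/4 - w**4/16 + w**3/18 - w**2/18 + 2*w/27 - 4*log(3*w + 2)/81 + C

Use integration by parts with u = log(3*w + 2), dv = w**3 dw.
Then du = 3/(3*w + 2) dw and v = w**4/4.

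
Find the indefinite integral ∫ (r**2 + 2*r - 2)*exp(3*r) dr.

Use integration by parts with u = r**2 + 2*r - 2, dv = exp(3*r) dr, so v = exp(3*r)/3.
Apply parts 2 times (tabular method): alternate signs, differentiate u down to 0, integrate dv up.

(9*r**2 + 12*r - 22)*exp(3*r)/27 + C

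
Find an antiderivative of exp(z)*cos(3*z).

Let I denote the integral. Integrate by parts with u = cos(3*z), dv = exp(z) dz, so v = exp(z): I = exp(z)*cos(3*z) + 3·∫ exp(z)*sin(3*z) dz.
Apply parts again with u = sin(3*z), dv = exp(z) dz: ∫ exp(z)*sin(3*z) dz = exp(z)*sin(3*z) − 3·I. Substituting back brings back I: I = 3*exp(z)*sin(3*z) + exp(z)*cos(3*z) − 9·I.
Solving for I: (1 + 9)·I equals the remaining terms, so I = (1/10)·(3*exp(z)*sin(3*z) + exp(z)*cos(3*z)).

3*exp(z)*sin(3*z)/10 + exp(z)*cos(3*z)/10 + C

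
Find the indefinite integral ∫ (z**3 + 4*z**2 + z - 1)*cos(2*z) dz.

Use integration by parts with u = z**3 + 4*z**2 + z - 1, dv = cos(2*z) dz, so v = sin(2*z)/2.
Apply parts 3 times (tabular method): alternate signs, differentiate u down to 0, integrate dv up.

z**3*sin(2*z)/2 + 2*z**2*sin(2*z) + 3*z**2*cos(2*z)/4 - z*sin(2*z)/4 + 2*z*cos(2*z) - 3*sin(2*z)/2 - cos(2*z)/8 + C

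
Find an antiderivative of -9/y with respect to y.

-9*log(y) + C

Let u = y**3, so du = (3*y**2) dy.
Rewriting, the integral becomes -3·∫ 1/u du = -3·log(u).
Substituting back, u = y**3.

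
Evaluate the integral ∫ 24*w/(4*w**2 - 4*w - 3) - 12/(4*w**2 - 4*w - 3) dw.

3*log(4*w**2 - 4*w - 3) + C

Let u = 4*w**2 - 4*w - 3, so du = (8*w - 4) dw.
Rewriting, the integral becomes 3·∫ 1/u du = 3·log(u).
Substituting back, u = 4*w**2 - 4*w - 3.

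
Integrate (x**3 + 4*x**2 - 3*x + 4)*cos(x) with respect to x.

Use integration by parts with u = x**3 + 4*x**2 - 3*x + 4, dv = cos(x) dx, so v = sin(x).
Apply parts 3 times (tabular method): alternate signs, differentiate u down to 0, integrate dv up.

x**3*sin(x) + 4*x**2*sin(x) + 3*x**2*cos(x) - 9*x*sin(x) + 8*x*cos(x) - 4*sin(x) - 9*cos(x) + C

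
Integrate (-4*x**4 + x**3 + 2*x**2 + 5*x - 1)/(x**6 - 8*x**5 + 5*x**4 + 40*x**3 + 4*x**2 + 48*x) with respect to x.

-log(x)/48 - 4867*log(x - 6)/3552 + 303*log(x - 4)/272 + 5*log(x + 2)/32 + 38*log(x**2 + 1)/629 + 49*atan(x)/629 + C

Factor the denominator: x*(x - 6)*(x - 4)*(x + 2)*(x**2 + 1).
Partial-fraction decomposition: (76*x + 49)/(629*(x**2 + 1)) + 5/(32*(x + 2)) + 303/(272*(x - 4)) - 4867/(3552*(x - 6)) - 1/(48*x).
Integrate each term; A/(x−a) gives A·log|x−a|; the (Bx+D)/(x²+p²) term gives a log and an atan.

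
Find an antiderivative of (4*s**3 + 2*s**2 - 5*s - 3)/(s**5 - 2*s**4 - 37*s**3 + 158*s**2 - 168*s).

log(s)/56 + 265*log(s - 4)/88 - 18*log(s - 3)/5 + 3*log(s - 2)/4 - 69*log(s + 7)/385 + C

Factor the denominator: s*(s - 4)*(s - 3)*(s - 2)*(s + 7).
Partial-fraction decomposition: -69/(385*(s + 7)) + 3/(4*(s - 2)) - 18/(5*(s - 3)) + 265/(88*(s - 4)) + 1/(56*s).
Integrate each term: A/(s−a) contributes A·log|s−a|.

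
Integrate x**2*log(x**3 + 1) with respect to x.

Let u = x**3 + 1, so du = (3*x**2) dx.
The integral becomes (1/3)·∫ log(u) du; integrate by parts with u′=log(u), dv′=du.

x**3*log(x**3 + 1)/3 - x**3/3 + log(x**3 + 1)/3 + C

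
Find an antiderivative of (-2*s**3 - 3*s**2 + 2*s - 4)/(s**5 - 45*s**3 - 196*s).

log(s)/49 - 823*log(s - 7)/5194 + 521*log(s + 7)/5194 + log(s**2 + 4)/53 - 5*atan(s/2)/53 + C

Factor the denominator: s*(s - 7)*(s + 7)*(s**2 + 4).
Partial-fraction decomposition: 2*(s - 5)/(53*(s**2 + 4)) + 521/(5194*(s + 7)) - 823/(5194*(s - 7)) + 1/(49*s).
Integrate each term; A/(s−a) gives A·log|s−a|; the (Bs+D)/(s²+p²) term gives a log and an atan.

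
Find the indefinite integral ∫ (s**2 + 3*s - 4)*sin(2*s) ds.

-s**2*cos(2*s)/2 + s*sin(2*s)/2 - 3*s*cos(2*s)/2 + 3*sin(2*s)/4 + 9*cos(2*s)/4 + C

Use integration by parts with u = s**2 + 3*s - 4, dv = sin(2*s) ds, so v = -cos(2*s)/2.
Apply parts 2 times (tabular method): alternate signs, differentiate u down to 0, integrate dv up.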